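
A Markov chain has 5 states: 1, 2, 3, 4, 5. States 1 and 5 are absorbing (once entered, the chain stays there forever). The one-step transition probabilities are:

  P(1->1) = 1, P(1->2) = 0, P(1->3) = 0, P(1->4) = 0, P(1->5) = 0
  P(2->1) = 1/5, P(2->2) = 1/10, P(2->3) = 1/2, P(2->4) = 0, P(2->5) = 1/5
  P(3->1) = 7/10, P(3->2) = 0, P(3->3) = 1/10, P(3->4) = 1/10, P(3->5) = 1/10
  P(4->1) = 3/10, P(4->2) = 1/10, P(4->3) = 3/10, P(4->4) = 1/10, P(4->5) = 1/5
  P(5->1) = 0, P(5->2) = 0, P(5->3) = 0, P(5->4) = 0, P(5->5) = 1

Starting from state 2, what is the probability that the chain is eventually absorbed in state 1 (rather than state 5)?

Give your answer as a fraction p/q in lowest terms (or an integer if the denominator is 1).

Answer: 486/697

Derivation:
Let a_i = P(absorbed in 1 | start in state i).
Boundary conditions: a_1 = 1, a_5 = 0.
For each transient state i, a_i = sum_j P(i->j) * a_j:
  a_2 = 1/5*a_1 + 1/10*a_2 + 1/2*a_3 + 0*a_4 + 1/5*a_5
  a_3 = 7/10*a_1 + 0*a_2 + 1/10*a_3 + 1/10*a_4 + 1/10*a_5
  a_4 = 3/10*a_1 + 1/10*a_2 + 3/10*a_3 + 1/10*a_4 + 1/5*a_5

Substituting a_1 = 1 and a_5 = 0, rearrange to (I - Q) a = r where r[i] = P(i -> 1):
  [9/10, -1/2, 0] . (a_2, a_3, a_4) = 1/5
  [0, 9/10, -1/10] . (a_2, a_3, a_4) = 7/10
  [-1/10, -3/10, 9/10] . (a_2, a_3, a_4) = 3/10

Solving yields:
  a_2 = 486/697
  a_3 = 596/697
  a_4 = 485/697

Starting state is 2, so the absorption probability is a_2 = 486/697.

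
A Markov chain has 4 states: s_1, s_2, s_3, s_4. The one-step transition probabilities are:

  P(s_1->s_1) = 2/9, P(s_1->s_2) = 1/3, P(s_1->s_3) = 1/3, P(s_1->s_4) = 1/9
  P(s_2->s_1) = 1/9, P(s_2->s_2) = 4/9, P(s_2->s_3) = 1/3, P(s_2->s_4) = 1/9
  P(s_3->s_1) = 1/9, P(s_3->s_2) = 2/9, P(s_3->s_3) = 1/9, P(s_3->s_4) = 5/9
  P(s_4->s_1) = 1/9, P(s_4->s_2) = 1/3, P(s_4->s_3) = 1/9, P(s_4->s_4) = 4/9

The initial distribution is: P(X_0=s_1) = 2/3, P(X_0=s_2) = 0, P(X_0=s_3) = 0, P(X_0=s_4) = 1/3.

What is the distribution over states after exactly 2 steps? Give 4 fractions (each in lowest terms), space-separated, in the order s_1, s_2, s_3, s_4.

Answer: 32/243 83/243 55/243 73/243

Derivation:
Propagating the distribution step by step (d_{t+1} = d_t * P):
d_0 = (s_1=2/3, s_2=0, s_3=0, s_4=1/3)
  d_1[s_1] = 2/3*2/9 + 0*1/9 + 0*1/9 + 1/3*1/9 = 5/27
  d_1[s_2] = 2/3*1/3 + 0*4/9 + 0*2/9 + 1/3*1/3 = 1/3
  d_1[s_3] = 2/3*1/3 + 0*1/3 + 0*1/9 + 1/3*1/9 = 7/27
  d_1[s_4] = 2/3*1/9 + 0*1/9 + 0*5/9 + 1/3*4/9 = 2/9
d_1 = (s_1=5/27, s_2=1/3, s_3=7/27, s_4=2/9)
  d_2[s_1] = 5/27*2/9 + 1/3*1/9 + 7/27*1/9 + 2/9*1/9 = 32/243
  d_2[s_2] = 5/27*1/3 + 1/3*4/9 + 7/27*2/9 + 2/9*1/3 = 83/243
  d_2[s_3] = 5/27*1/3 + 1/3*1/3 + 7/27*1/9 + 2/9*1/9 = 55/243
  d_2[s_4] = 5/27*1/9 + 1/3*1/9 + 7/27*5/9 + 2/9*4/9 = 73/243
d_2 = (s_1=32/243, s_2=83/243, s_3=55/243, s_4=73/243)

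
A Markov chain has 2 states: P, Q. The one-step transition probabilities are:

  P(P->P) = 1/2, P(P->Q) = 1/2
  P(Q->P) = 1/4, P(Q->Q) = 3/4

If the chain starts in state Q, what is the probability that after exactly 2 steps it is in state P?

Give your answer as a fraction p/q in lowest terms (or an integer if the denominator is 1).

Computing P^2 by repeated multiplication:
P^1 =
  P: [1/2, 1/2]
  Q: [1/4, 3/4]
P^2 =
  P: [3/8, 5/8]
  Q: [5/16, 11/16]

(P^2)[Q -> P] = 5/16

Answer: 5/16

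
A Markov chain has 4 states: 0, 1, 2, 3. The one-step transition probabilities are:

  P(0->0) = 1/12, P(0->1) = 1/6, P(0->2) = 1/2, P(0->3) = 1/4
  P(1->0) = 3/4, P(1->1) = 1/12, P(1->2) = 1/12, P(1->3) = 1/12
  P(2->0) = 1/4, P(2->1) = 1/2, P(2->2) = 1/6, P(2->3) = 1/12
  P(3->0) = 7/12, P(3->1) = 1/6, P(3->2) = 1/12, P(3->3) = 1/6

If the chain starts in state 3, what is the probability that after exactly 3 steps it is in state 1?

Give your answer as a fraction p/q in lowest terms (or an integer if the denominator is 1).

Computing P^3 by repeated multiplication:
P^1 =
  0: [1/12, 1/6, 1/2, 1/4]
  1: [3/4, 1/12, 1/12, 1/12]
  2: [1/4, 1/2, 1/6, 1/12]
  3: [7/12, 1/6, 1/12, 1/6]
P^2 =
  0: [29/72, 23/72, 23/144, 17/144]
  1: [7/36, 3/16, 29/72, 31/144]
  2: [35/72, 13/72, 29/144, 19/144]
  3: [7/24, 13/72, 1/3, 7/36]
P^3 =
  0: [55/144, 167/864, 457/1728, 277/1728]
  1: [331/864, 493/1728, 19/96, 77/576]
  2: [131/432, 7/32, 523/1728, 101/576]
  3: [77/216, 227/864, 67/288, 4/27]

(P^3)[3 -> 1] = 227/864

Answer: 227/864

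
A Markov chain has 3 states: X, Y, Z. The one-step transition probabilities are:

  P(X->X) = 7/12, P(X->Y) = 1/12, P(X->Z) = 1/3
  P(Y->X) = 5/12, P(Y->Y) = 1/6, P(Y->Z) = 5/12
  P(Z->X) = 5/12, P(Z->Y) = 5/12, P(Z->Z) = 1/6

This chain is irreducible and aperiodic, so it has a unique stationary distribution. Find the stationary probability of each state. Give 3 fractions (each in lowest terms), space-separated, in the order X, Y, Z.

Answer: 1/2 1/5 3/10

Derivation:
The stationary distribution satisfies pi = pi * P, i.e.:
  pi_X = 7/12*pi_X + 5/12*pi_Y + 5/12*pi_Z
  pi_Y = 1/12*pi_X + 1/6*pi_Y + 5/12*pi_Z
  pi_Z = 1/3*pi_X + 5/12*pi_Y + 1/6*pi_Z
with normalization: pi_X + pi_Y + pi_Z = 1.

Using the first 2 balance equations plus normalization, the linear system A*pi = b is:
  [-5/12, 5/12, 5/12] . pi = 0
  [1/12, -5/6, 5/12] . pi = 0
  [1, 1, 1] . pi = 1

Solving yields:
  pi_X = 1/2
  pi_Y = 1/5
  pi_Z = 3/10

Verification (pi * P):
  1/2*7/12 + 1/5*5/12 + 3/10*5/12 = 1/2 = pi_X  (ok)
  1/2*1/12 + 1/5*1/6 + 3/10*5/12 = 1/5 = pi_Y  (ok)
  1/2*1/3 + 1/5*5/12 + 3/10*1/6 = 3/10 = pi_Z  (ok)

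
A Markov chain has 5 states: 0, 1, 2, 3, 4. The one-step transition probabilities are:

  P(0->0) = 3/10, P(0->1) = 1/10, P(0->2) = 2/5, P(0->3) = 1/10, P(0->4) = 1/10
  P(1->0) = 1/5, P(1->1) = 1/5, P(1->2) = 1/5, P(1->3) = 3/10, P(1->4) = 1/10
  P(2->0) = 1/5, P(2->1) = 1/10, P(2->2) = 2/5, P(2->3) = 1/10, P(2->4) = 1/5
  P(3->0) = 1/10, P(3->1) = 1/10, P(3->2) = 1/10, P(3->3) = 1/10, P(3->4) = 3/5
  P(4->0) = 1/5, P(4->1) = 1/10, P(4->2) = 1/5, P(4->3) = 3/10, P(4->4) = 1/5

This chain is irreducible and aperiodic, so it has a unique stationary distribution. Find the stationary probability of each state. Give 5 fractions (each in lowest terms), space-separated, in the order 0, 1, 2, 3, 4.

The stationary distribution satisfies pi = pi * P, i.e.:
  pi_0 = 3/10*pi_0 + 1/5*pi_1 + 1/5*pi_2 + 1/10*pi_3 + 1/5*pi_4
  pi_1 = 1/10*pi_0 + 1/5*pi_1 + 1/10*pi_2 + 1/10*pi_3 + 1/10*pi_4
  pi_2 = 2/5*pi_0 + 1/5*pi_1 + 2/5*pi_2 + 1/10*pi_3 + 1/5*pi_4
  pi_3 = 1/10*pi_0 + 3/10*pi_1 + 1/10*pi_2 + 1/10*pi_3 + 3/10*pi_4
  pi_4 = 1/10*pi_0 + 1/10*pi_1 + 1/5*pi_2 + 3/5*pi_3 + 1/5*pi_4
with normalization: pi_0 + pi_1 + pi_2 + pi_3 + pi_4 = 1.

Using the first 4 balance equations plus normalization, the linear system A*pi = b is:
  [-7/10, 1/5, 1/5, 1/10, 1/5] . pi = 0
  [1/10, -4/5, 1/10, 1/10, 1/10] . pi = 0
  [2/5, 1/5, -3/5, 1/10, 1/5] . pi = 0
  [1/10, 3/10, 1/10, -9/10, 3/10] . pi = 0
  [1, 1, 1, 1, 1] . pi = 1

Solving yields:
  pi_0 = 12/59
  pi_1 = 1/9
  pi_2 = 33/118
  pi_3 = 10/59
  pi_4 = 251/1062

Verification (pi * P):
  12/59*3/10 + 1/9*1/5 + 33/118*1/5 + 10/59*1/10 + 251/1062*1/5 = 12/59 = pi_0  (ok)
  12/59*1/10 + 1/9*1/5 + 33/118*1/10 + 10/59*1/10 + 251/1062*1/10 = 1/9 = pi_1  (ok)
  12/59*2/5 + 1/9*1/5 + 33/118*2/5 + 10/59*1/10 + 251/1062*1/5 = 33/118 = pi_2  (ok)
  12/59*1/10 + 1/9*3/10 + 33/118*1/10 + 10/59*1/10 + 251/1062*3/10 = 10/59 = pi_3  (ok)
  12/59*1/10 + 1/9*1/10 + 33/118*1/5 + 10/59*3/5 + 251/1062*1/5 = 251/1062 = pi_4  (ok)

Answer: 12/59 1/9 33/118 10/59 251/1062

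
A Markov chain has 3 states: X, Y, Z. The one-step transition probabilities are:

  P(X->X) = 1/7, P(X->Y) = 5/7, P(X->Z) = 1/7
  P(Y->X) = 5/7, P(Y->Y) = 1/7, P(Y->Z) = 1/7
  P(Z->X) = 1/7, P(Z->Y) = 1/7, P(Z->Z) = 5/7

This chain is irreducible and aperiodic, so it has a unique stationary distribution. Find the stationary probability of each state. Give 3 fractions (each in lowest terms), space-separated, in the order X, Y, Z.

The stationary distribution satisfies pi = pi * P, i.e.:
  pi_X = 1/7*pi_X + 5/7*pi_Y + 1/7*pi_Z
  pi_Y = 5/7*pi_X + 1/7*pi_Y + 1/7*pi_Z
  pi_Z = 1/7*pi_X + 1/7*pi_Y + 5/7*pi_Z
with normalization: pi_X + pi_Y + pi_Z = 1.

Using the first 2 balance equations plus normalization, the linear system A*pi = b is:
  [-6/7, 5/7, 1/7] . pi = 0
  [5/7, -6/7, 1/7] . pi = 0
  [1, 1, 1] . pi = 1

Solving yields:
  pi_X = 1/3
  pi_Y = 1/3
  pi_Z = 1/3

Verification (pi * P):
  1/3*1/7 + 1/3*5/7 + 1/3*1/7 = 1/3 = pi_X  (ok)
  1/3*5/7 + 1/3*1/7 + 1/3*1/7 = 1/3 = pi_Y  (ok)
  1/3*1/7 + 1/3*1/7 + 1/3*5/7 = 1/3 = pi_Z  (ok)

Answer: 1/3 1/3 1/3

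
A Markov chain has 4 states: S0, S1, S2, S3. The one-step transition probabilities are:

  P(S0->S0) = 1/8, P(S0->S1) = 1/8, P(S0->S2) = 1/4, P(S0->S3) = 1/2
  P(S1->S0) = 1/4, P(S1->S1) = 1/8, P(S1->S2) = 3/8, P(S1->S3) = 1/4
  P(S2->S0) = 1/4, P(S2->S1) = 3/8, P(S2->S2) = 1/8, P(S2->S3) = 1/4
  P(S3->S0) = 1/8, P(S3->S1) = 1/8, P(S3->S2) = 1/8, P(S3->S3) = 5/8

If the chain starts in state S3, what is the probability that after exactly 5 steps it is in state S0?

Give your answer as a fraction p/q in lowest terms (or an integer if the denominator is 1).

Answer: 5565/32768

Derivation:
Computing P^5 by repeated multiplication:
P^1 =
  S0: [1/8, 1/8, 1/4, 1/2]
  S1: [1/4, 1/8, 3/8, 1/4]
  S2: [1/4, 3/8, 1/8, 1/4]
  S3: [1/8, 1/8, 1/8, 5/8]
P^2 =
  S0: [11/64, 3/16, 11/64, 15/32]
  S1: [3/16, 7/32, 3/16, 13/32]
  S2: [3/16, 5/32, 1/4, 13/32]
  S3: [5/32, 5/32, 11/64, 33/64]
P^3 =
  S0: [87/512, 43/256, 99/512, 15/32]
  S1: [45/256, 11/64, 13/64, 115/256]
  S2: [45/256, 3/16, 3/16, 115/256]
  S3: [85/512, 43/256, 47/256, 247/512]
P^4 =
  S0: [697/4096, 355/2048, 771/4096, 959/2048]
  S1: [11/64, 45/256, 389/2048, 947/2048]
  S2: [11/64, 11/64, 397/2048, 947/2048]
  S3: [173/1024, 175/1024, 769/4096, 1935/4096]
P^5 =
  S0: [5577/32768, 2819/16384, 6213/32768, 3835/8192]
  S1: [2797/16384, 1413/8192, 195/1024, 7641/16384]
  S2: [2797/16384, 1421/8192, 97/512, 7641/16384]
  S3: [5565/32768, 2817/16384, 1547/8192, 15381/32768]

(P^5)[S3 -> S0] = 5565/32768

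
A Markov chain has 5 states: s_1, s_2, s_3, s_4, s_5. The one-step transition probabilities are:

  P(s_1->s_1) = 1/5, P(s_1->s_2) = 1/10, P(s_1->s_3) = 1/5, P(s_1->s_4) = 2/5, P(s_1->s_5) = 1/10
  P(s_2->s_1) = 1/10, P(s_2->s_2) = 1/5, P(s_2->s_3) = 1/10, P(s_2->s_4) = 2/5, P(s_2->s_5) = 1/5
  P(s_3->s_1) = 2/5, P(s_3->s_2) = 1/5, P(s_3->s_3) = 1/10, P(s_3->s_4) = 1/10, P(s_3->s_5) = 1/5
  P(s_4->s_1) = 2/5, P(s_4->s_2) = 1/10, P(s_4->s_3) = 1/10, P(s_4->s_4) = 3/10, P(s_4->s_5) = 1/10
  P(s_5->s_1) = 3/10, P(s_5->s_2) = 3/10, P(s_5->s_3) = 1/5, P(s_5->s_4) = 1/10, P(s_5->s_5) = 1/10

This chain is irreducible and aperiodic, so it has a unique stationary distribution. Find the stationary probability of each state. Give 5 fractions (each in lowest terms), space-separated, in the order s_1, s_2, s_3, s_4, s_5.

The stationary distribution satisfies pi = pi * P, i.e.:
  pi_s_1 = 1/5*pi_s_1 + 1/10*pi_s_2 + 2/5*pi_s_3 + 2/5*pi_s_4 + 3/10*pi_s_5
  pi_s_2 = 1/10*pi_s_1 + 1/5*pi_s_2 + 1/5*pi_s_3 + 1/10*pi_s_4 + 3/10*pi_s_5
  pi_s_3 = 1/5*pi_s_1 + 1/10*pi_s_2 + 1/10*pi_s_3 + 1/10*pi_s_4 + 1/5*pi_s_5
  pi_s_4 = 2/5*pi_s_1 + 2/5*pi_s_2 + 1/10*pi_s_3 + 3/10*pi_s_4 + 1/10*pi_s_5
  pi_s_5 = 1/10*pi_s_1 + 1/5*pi_s_2 + 1/5*pi_s_3 + 1/10*pi_s_4 + 1/10*pi_s_5
with normalization: pi_s_1 + pi_s_2 + pi_s_3 + pi_s_4 + pi_s_5 = 1.

Using the first 4 balance equations plus normalization, the linear system A*pi = b is:
  [-4/5, 1/10, 2/5, 2/5, 3/10] . pi = 0
  [1/10, -4/5, 1/5, 1/10, 3/10] . pi = 0
  [1/5, 1/10, -9/10, 1/10, 1/5] . pi = 0
  [2/5, 2/5, 1/10, -7/10, 1/10] . pi = 0
  [1, 1, 1, 1, 1] . pi = 1

Solving yields:
  pi_s_1 = 1487/5243
  pi_s_2 = 816/5243
  pi_s_3 = 741/5243
  pi_s_4 = 31/107
  pi_s_5 = 680/5243

Verification (pi * P):
  1487/5243*1/5 + 816/5243*1/10 + 741/5243*2/5 + 31/107*2/5 + 680/5243*3/10 = 1487/5243 = pi_s_1  (ok)
  1487/5243*1/10 + 816/5243*1/5 + 741/5243*1/5 + 31/107*1/10 + 680/5243*3/10 = 816/5243 = pi_s_2  (ok)
  1487/5243*1/5 + 816/5243*1/10 + 741/5243*1/10 + 31/107*1/10 + 680/5243*1/5 = 741/5243 = pi_s_3  (ok)
  1487/5243*2/5 + 816/5243*2/5 + 741/5243*1/10 + 31/107*3/10 + 680/5243*1/10 = 31/107 = pi_s_4  (ok)
  1487/5243*1/10 + 816/5243*1/5 + 741/5243*1/5 + 31/107*1/10 + 680/5243*1/10 = 680/5243 = pi_s_5  (ok)

Answer: 1487/5243 816/5243 741/5243 31/107 680/5243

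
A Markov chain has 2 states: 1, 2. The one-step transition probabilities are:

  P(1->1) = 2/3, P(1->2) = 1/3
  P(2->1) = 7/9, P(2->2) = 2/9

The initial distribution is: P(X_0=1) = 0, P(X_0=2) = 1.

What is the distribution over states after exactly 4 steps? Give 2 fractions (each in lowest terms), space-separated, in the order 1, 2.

Propagating the distribution step by step (d_{t+1} = d_t * P):
d_0 = (1=0, 2=1)
  d_1[1] = 0*2/3 + 1*7/9 = 7/9
  d_1[2] = 0*1/3 + 1*2/9 = 2/9
d_1 = (1=7/9, 2=2/9)
  d_2[1] = 7/9*2/3 + 2/9*7/9 = 56/81
  d_2[2] = 7/9*1/3 + 2/9*2/9 = 25/81
d_2 = (1=56/81, 2=25/81)
  d_3[1] = 56/81*2/3 + 25/81*7/9 = 511/729
  d_3[2] = 56/81*1/3 + 25/81*2/9 = 218/729
d_3 = (1=511/729, 2=218/729)
  d_4[1] = 511/729*2/3 + 218/729*7/9 = 4592/6561
  d_4[2] = 511/729*1/3 + 218/729*2/9 = 1969/6561
d_4 = (1=4592/6561, 2=1969/6561)

Answer: 4592/6561 1969/6561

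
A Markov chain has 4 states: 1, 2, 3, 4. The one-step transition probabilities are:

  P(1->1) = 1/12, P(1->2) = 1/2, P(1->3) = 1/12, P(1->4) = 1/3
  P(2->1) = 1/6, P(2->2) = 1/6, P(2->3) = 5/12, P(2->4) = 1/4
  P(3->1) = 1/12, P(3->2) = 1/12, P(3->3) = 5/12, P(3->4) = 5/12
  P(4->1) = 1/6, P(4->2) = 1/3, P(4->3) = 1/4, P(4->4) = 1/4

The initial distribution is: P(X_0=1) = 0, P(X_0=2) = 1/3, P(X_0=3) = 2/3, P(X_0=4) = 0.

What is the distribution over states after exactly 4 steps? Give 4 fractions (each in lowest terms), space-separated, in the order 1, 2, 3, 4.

Answer: 2677/20736 2441/10368 9989/31104 19553/62208

Derivation:
Propagating the distribution step by step (d_{t+1} = d_t * P):
d_0 = (1=0, 2=1/3, 3=2/3, 4=0)
  d_1[1] = 0*1/12 + 1/3*1/6 + 2/3*1/12 + 0*1/6 = 1/9
  d_1[2] = 0*1/2 + 1/3*1/6 + 2/3*1/12 + 0*1/3 = 1/9
  d_1[3] = 0*1/12 + 1/3*5/12 + 2/3*5/12 + 0*1/4 = 5/12
  d_1[4] = 0*1/3 + 1/3*1/4 + 2/3*5/12 + 0*1/4 = 13/36
d_1 = (1=1/9, 2=1/9, 3=5/12, 4=13/36)
  d_2[1] = 1/9*1/12 + 1/9*1/6 + 5/12*1/12 + 13/36*1/6 = 53/432
  d_2[2] = 1/9*1/2 + 1/9*1/6 + 5/12*1/12 + 13/36*1/3 = 11/48
  d_2[3] = 1/9*1/12 + 1/9*5/12 + 5/12*5/12 + 13/36*1/4 = 23/72
  d_2[4] = 1/9*1/3 + 1/9*1/4 + 5/12*5/12 + 13/36*1/4 = 71/216
d_2 = (1=53/432, 2=11/48, 3=23/72, 4=71/216)
  d_3[1] = 53/432*1/12 + 11/48*1/6 + 23/72*1/12 + 71/216*1/6 = 673/5184
  d_3[2] = 53/432*1/2 + 11/48*1/6 + 23/72*1/12 + 71/216*1/3 = 611/2592
  d_3[3] = 53/432*1/12 + 11/48*5/12 + 23/72*5/12 + 71/216*1/4 = 26/81
  d_3[4] = 53/432*1/3 + 11/48*1/4 + 23/72*5/12 + 71/216*1/4 = 1625/5184
d_3 = (1=673/5184, 2=611/2592, 3=26/81, 4=1625/5184)
  d_4[1] = 673/5184*1/12 + 611/2592*1/6 + 26/81*1/12 + 1625/5184*1/6 = 2677/20736
  d_4[2] = 673/5184*1/2 + 611/2592*1/6 + 26/81*1/12 + 1625/5184*1/3 = 2441/10368
  d_4[3] = 673/5184*1/12 + 611/2592*5/12 + 26/81*5/12 + 1625/5184*1/4 = 9989/31104
  d_4[4] = 673/5184*1/3 + 611/2592*1/4 + 26/81*5/12 + 1625/5184*1/4 = 19553/62208
d_4 = (1=2677/20736, 2=2441/10368, 3=9989/31104, 4=19553/62208)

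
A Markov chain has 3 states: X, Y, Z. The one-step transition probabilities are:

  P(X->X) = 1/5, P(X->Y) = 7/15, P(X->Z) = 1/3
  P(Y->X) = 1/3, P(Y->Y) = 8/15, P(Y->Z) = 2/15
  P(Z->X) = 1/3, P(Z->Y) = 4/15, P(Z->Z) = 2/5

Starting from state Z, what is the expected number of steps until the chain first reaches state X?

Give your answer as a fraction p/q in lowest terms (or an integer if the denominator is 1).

Answer: 3

Derivation:
Let h_i = expected steps to first reach X from state i.
Boundary: h_X = 0.
First-step equations for the other states:
  h_Y = 1 + 1/3*h_X + 8/15*h_Y + 2/15*h_Z
  h_Z = 1 + 1/3*h_X + 4/15*h_Y + 2/5*h_Z

Substituting h_X = 0 and rearranging gives the linear system (I - Q) h = 1:
  [7/15, -2/15] . (h_Y, h_Z) = 1
  [-4/15, 3/5] . (h_Y, h_Z) = 1

Solving yields:
  h_Y = 3
  h_Z = 3

Starting state is Z, so the expected hitting time is h_Z = 3.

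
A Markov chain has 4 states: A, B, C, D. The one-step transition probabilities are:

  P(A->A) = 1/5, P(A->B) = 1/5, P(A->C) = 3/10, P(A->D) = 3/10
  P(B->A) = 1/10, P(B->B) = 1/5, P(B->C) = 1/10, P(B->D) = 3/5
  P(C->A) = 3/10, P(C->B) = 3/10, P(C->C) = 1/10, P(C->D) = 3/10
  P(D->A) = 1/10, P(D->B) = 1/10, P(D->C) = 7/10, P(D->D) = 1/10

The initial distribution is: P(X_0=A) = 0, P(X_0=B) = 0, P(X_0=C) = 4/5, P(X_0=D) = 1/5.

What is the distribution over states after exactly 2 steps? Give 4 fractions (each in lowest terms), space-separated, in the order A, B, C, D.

Answer: 17/100 49/250 77/250 163/500

Derivation:
Propagating the distribution step by step (d_{t+1} = d_t * P):
d_0 = (A=0, B=0, C=4/5, D=1/5)
  d_1[A] = 0*1/5 + 0*1/10 + 4/5*3/10 + 1/5*1/10 = 13/50
  d_1[B] = 0*1/5 + 0*1/5 + 4/5*3/10 + 1/5*1/10 = 13/50
  d_1[C] = 0*3/10 + 0*1/10 + 4/5*1/10 + 1/5*7/10 = 11/50
  d_1[D] = 0*3/10 + 0*3/5 + 4/5*3/10 + 1/5*1/10 = 13/50
d_1 = (A=13/50, B=13/50, C=11/50, D=13/50)
  d_2[A] = 13/50*1/5 + 13/50*1/10 + 11/50*3/10 + 13/50*1/10 = 17/100
  d_2[B] = 13/50*1/5 + 13/50*1/5 + 11/50*3/10 + 13/50*1/10 = 49/250
  d_2[C] = 13/50*3/10 + 13/50*1/10 + 11/50*1/10 + 13/50*7/10 = 77/250
  d_2[D] = 13/50*3/10 + 13/50*3/5 + 11/50*3/10 + 13/50*1/10 = 163/500
d_2 = (A=17/100, B=49/250, C=77/250, D=163/500)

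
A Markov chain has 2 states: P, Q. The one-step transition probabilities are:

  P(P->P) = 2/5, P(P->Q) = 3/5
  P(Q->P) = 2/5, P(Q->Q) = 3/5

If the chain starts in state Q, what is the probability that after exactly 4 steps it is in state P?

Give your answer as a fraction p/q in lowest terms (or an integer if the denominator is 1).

Computing P^4 by repeated multiplication:
P^1 =
  P: [2/5, 3/5]
  Q: [2/5, 3/5]
P^2 =
  P: [2/5, 3/5]
  Q: [2/5, 3/5]
P^3 =
  P: [2/5, 3/5]
  Q: [2/5, 3/5]
P^4 =
  P: [2/5, 3/5]
  Q: [2/5, 3/5]

(P^4)[Q -> P] = 2/5

Answer: 2/5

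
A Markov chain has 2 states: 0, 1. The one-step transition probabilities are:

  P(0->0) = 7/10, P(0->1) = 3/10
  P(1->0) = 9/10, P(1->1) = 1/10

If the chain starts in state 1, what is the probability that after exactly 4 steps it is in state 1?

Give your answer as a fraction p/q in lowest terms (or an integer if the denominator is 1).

Computing P^4 by repeated multiplication:
P^1 =
  0: [7/10, 3/10]
  1: [9/10, 1/10]
P^2 =
  0: [19/25, 6/25]
  1: [18/25, 7/25]
P^3 =
  0: [187/250, 63/250]
  1: [189/250, 61/250]
P^4 =
  0: [469/625, 156/625]
  1: [468/625, 157/625]

(P^4)[1 -> 1] = 157/625

Answer: 157/625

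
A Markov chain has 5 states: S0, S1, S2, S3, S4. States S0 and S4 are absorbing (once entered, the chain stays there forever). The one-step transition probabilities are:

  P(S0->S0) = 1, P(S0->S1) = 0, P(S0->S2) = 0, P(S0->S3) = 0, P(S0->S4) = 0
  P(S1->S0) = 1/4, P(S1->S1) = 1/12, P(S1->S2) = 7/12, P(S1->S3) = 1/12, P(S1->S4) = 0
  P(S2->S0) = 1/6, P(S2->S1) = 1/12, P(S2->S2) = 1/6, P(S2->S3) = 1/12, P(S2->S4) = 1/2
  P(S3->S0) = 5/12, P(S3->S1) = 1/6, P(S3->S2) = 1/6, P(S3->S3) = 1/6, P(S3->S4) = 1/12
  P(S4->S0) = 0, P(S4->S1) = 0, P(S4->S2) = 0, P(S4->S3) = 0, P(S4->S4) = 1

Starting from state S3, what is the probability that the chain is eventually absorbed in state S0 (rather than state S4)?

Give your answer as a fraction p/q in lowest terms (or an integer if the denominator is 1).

Answer: 653/972

Derivation:
Let a_i = P(absorbed in S0 | start in state i).
Boundary conditions: a_S0 = 1, a_S4 = 0.
For each transient state i, a_i = sum_j P(i->j) * a_j:
  a_S1 = 1/4*a_S0 + 1/12*a_S1 + 7/12*a_S2 + 1/12*a_S3 + 0*a_S4
  a_S2 = 1/6*a_S0 + 1/12*a_S1 + 1/6*a_S2 + 1/12*a_S3 + 1/2*a_S4
  a_S3 = 5/12*a_S0 + 1/6*a_S1 + 1/6*a_S2 + 1/6*a_S3 + 1/12*a_S4

Substituting a_S0 = 1 and a_S4 = 0, rearrange to (I - Q) a = r where r[i] = P(i -> S0):
  [11/12, -7/12, -1/12] . (a_S1, a_S2, a_S3) = 1/4
  [-1/12, 5/6, -1/12] . (a_S1, a_S2, a_S3) = 1/6
  [-1/6, -1/6, 5/6] . (a_S1, a_S2, a_S3) = 5/12

Solving yields:
  a_S1 = 523/972
  a_S2 = 26/81
  a_S3 = 653/972

Starting state is S3, so the absorption probability is a_S3 = 653/972.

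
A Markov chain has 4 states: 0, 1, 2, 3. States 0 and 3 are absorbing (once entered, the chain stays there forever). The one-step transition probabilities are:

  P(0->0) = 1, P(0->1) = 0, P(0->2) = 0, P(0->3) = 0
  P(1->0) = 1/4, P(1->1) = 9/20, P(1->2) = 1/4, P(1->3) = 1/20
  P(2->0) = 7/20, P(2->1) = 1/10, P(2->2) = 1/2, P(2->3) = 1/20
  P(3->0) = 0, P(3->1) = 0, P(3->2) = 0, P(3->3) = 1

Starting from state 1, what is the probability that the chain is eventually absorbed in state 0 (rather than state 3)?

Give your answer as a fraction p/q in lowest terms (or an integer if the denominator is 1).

Answer: 17/20

Derivation:
Let a_i = P(absorbed in 0 | start in state i).
Boundary conditions: a_0 = 1, a_3 = 0.
For each transient state i, a_i = sum_j P(i->j) * a_j:
  a_1 = 1/4*a_0 + 9/20*a_1 + 1/4*a_2 + 1/20*a_3
  a_2 = 7/20*a_0 + 1/10*a_1 + 1/2*a_2 + 1/20*a_3

Substituting a_0 = 1 and a_3 = 0, rearrange to (I - Q) a = r where r[i] = P(i -> 0):
  [11/20, -1/4] . (a_1, a_2) = 1/4
  [-1/10, 1/2] . (a_1, a_2) = 7/20

Solving yields:
  a_1 = 17/20
  a_2 = 87/100

Starting state is 1, so the absorption probability is a_1 = 17/20.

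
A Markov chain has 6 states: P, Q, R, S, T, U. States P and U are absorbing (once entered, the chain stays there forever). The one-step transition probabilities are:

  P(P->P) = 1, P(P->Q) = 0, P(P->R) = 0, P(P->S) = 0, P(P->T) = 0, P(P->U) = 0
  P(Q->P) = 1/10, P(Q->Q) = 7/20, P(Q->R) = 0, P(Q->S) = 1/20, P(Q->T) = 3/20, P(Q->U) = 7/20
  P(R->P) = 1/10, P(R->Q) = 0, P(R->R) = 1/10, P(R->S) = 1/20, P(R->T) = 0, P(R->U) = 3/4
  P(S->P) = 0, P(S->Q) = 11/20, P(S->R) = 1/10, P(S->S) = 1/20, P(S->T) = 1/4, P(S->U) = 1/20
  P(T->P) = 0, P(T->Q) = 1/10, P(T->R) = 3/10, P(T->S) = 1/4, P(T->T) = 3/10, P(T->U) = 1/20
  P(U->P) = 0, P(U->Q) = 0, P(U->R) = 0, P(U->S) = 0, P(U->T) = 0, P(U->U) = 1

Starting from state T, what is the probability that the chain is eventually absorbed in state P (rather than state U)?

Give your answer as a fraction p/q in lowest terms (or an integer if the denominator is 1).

Answer: 1643/11870

Derivation:
Let a_i = P(absorbed in P | start in state i).
Boundary conditions: a_P = 1, a_U = 0.
For each transient state i, a_i = sum_j P(i->j) * a_j:
  a_Q = 1/10*a_P + 7/20*a_Q + 0*a_R + 1/20*a_S + 3/20*a_T + 7/20*a_U
  a_R = 1/10*a_P + 0*a_Q + 1/10*a_R + 1/20*a_S + 0*a_T + 3/4*a_U
  a_S = 0*a_P + 11/20*a_Q + 1/10*a_R + 1/20*a_S + 1/4*a_T + 1/20*a_U
  a_T = 0*a_P + 1/10*a_Q + 3/10*a_R + 1/4*a_S + 3/10*a_T + 1/20*a_U

Substituting a_P = 1 and a_U = 0, rearrange to (I - Q) a = r where r[i] = P(i -> P):
  [13/20, 0, -1/20, -3/20] . (a_Q, a_R, a_S, a_T) = 1/10
  [0, 9/10, -1/20, 0] . (a_Q, a_R, a_S, a_T) = 1/10
  [-11/20, -1/10, 19/20, -1/4] . (a_Q, a_R, a_S, a_T) = 0
  [-1/10, -3/10, -1/4, 7/10] . (a_Q, a_R, a_S, a_T) = 0

Solving yields:
  a_Q = 471/2374
  a_R = 1427/11870
  a_S = 973/5935
  a_T = 1643/11870

Starting state is T, so the absorption probability is a_T = 1643/11870.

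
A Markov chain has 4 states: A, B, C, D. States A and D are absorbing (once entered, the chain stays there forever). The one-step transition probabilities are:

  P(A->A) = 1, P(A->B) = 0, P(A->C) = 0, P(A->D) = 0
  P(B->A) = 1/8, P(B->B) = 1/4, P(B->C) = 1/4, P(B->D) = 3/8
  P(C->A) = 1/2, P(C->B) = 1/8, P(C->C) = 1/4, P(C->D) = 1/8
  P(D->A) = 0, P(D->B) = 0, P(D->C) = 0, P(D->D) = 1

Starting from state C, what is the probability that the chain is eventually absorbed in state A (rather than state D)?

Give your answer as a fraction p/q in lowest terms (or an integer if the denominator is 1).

Let a_i = P(absorbed in A | start in state i).
Boundary conditions: a_A = 1, a_D = 0.
For each transient state i, a_i = sum_j P(i->j) * a_j:
  a_B = 1/8*a_A + 1/4*a_B + 1/4*a_C + 3/8*a_D
  a_C = 1/2*a_A + 1/8*a_B + 1/4*a_C + 1/8*a_D

Substituting a_A = 1 and a_D = 0, rearrange to (I - Q) a = r where r[i] = P(i -> A):
  [3/4, -1/4] . (a_B, a_C) = 1/8
  [-1/8, 3/4] . (a_B, a_C) = 1/2

Solving yields:
  a_B = 7/17
  a_C = 25/34

Starting state is C, so the absorption probability is a_C = 25/34.

Answer: 25/34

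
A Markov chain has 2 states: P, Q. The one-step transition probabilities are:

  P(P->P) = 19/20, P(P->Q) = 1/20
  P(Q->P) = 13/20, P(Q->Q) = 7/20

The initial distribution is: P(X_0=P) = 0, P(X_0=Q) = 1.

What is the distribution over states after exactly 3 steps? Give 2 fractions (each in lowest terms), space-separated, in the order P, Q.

Propagating the distribution step by step (d_{t+1} = d_t * P):
d_0 = (P=0, Q=1)
  d_1[P] = 0*19/20 + 1*13/20 = 13/20
  d_1[Q] = 0*1/20 + 1*7/20 = 7/20
d_1 = (P=13/20, Q=7/20)
  d_2[P] = 13/20*19/20 + 7/20*13/20 = 169/200
  d_2[Q] = 13/20*1/20 + 7/20*7/20 = 31/200
d_2 = (P=169/200, Q=31/200)
  d_3[P] = 169/200*19/20 + 31/200*13/20 = 1807/2000
  d_3[Q] = 169/200*1/20 + 31/200*7/20 = 193/2000
d_3 = (P=1807/2000, Q=193/2000)

Answer: 1807/2000 193/2000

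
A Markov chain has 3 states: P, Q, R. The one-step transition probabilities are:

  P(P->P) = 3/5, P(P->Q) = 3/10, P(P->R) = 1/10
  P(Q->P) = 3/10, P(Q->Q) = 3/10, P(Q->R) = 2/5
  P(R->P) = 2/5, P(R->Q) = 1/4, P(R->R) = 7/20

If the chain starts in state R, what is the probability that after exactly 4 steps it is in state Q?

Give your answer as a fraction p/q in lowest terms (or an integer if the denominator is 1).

Answer: 45997/160000

Derivation:
Computing P^4 by repeated multiplication:
P^1 =
  P: [3/5, 3/10, 1/10]
  Q: [3/10, 3/10, 2/5]
  R: [2/5, 1/4, 7/20]
P^2 =
  P: [49/100, 59/200, 43/200]
  Q: [43/100, 7/25, 29/100]
  R: [91/200, 113/400, 21/80]
P^3 =
  P: [937/2000, 1157/4000, 969/4000]
  Q: [229/500, 571/2000, 513/2000]
  R: [1851/4000, 459/1600, 2003/8000]
P^4 =
  P: [18591/40000, 23031/80000, 19787/80000]
  Q: [9261/20000, 11487/40000, 9991/40000]
  R: [37109/80000, 45997/160000, 7957/32000]

(P^4)[R -> Q] = 45997/160000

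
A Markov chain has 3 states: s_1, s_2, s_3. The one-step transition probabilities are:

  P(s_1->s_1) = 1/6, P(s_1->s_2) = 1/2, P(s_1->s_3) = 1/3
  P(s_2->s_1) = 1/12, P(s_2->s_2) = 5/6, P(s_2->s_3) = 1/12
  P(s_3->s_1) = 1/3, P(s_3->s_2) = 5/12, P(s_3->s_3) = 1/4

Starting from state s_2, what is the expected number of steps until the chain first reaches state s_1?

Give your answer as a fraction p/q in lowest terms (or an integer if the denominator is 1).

Let h_i = expected steps to first reach s_1 from state i.
Boundary: h_s_1 = 0.
First-step equations for the other states:
  h_s_2 = 1 + 1/12*h_s_1 + 5/6*h_s_2 + 1/12*h_s_3
  h_s_3 = 1 + 1/3*h_s_1 + 5/12*h_s_2 + 1/4*h_s_3

Substituting h_s_1 = 0 and rearranging gives the linear system (I - Q) h = 1:
  [1/6, -1/12] . (h_s_2, h_s_3) = 1
  [-5/12, 3/4] . (h_s_2, h_s_3) = 1

Solving yields:
  h_s_2 = 120/13
  h_s_3 = 84/13

Starting state is s_2, so the expected hitting time is h_s_2 = 120/13.

Answer: 120/13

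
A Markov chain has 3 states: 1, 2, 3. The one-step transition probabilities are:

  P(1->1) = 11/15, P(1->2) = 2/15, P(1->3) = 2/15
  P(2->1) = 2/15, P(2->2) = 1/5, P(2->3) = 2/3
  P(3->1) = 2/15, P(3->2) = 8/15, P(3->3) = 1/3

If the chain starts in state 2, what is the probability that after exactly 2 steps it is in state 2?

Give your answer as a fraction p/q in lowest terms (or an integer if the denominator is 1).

Computing P^2 by repeated multiplication:
P^1 =
  1: [11/15, 2/15, 2/15]
  2: [2/15, 1/5, 2/3]
  3: [2/15, 8/15, 1/3]
P^2 =
  1: [43/75, 44/225, 52/225]
  2: [16/75, 31/75, 28/75]
  3: [16/75, 68/225, 109/225]

(P^2)[2 -> 2] = 31/75

Answer: 31/75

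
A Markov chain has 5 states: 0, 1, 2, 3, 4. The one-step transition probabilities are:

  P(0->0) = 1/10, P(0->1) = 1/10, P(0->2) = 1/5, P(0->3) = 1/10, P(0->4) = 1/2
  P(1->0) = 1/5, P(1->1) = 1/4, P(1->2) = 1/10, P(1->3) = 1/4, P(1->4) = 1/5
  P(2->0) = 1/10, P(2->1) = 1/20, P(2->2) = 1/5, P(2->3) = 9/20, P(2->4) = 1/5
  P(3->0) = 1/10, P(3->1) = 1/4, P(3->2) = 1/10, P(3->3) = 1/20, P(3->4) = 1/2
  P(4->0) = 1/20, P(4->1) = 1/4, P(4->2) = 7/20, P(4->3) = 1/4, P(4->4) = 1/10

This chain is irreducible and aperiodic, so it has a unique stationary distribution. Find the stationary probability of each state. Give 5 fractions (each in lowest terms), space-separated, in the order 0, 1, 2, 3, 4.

The stationary distribution satisfies pi = pi * P, i.e.:
  pi_0 = 1/10*pi_0 + 1/5*pi_1 + 1/10*pi_2 + 1/10*pi_3 + 1/20*pi_4
  pi_1 = 1/10*pi_0 + 1/4*pi_1 + 1/20*pi_2 + 1/4*pi_3 + 1/4*pi_4
  pi_2 = 1/5*pi_0 + 1/10*pi_1 + 1/5*pi_2 + 1/10*pi_3 + 7/20*pi_4
  pi_3 = 1/10*pi_0 + 1/4*pi_1 + 9/20*pi_2 + 1/20*pi_3 + 1/4*pi_4
  pi_4 = 1/2*pi_0 + 1/5*pi_1 + 1/5*pi_2 + 1/2*pi_3 + 1/10*pi_4
with normalization: pi_0 + pi_1 + pi_2 + pi_3 + pi_4 = 1.

Using the first 4 balance equations plus normalization, the linear system A*pi = b is:
  [-9/10, 1/5, 1/10, 1/10, 1/20] . pi = 0
  [1/10, -3/4, 1/20, 1/4, 1/4] . pi = 0
  [1/5, 1/10, -4/5, 1/10, 7/20] . pi = 0
  [1/10, 1/4, 9/20, -19/20, 1/4] . pi = 0
  [1, 1, 1, 1, 1] . pi = 1

Solving yields:
  pi_0 = 2843/26873
  pi_1 = 5224/26873
  pi_2 = 5339/26873
  pi_3 = 6133/26873
  pi_4 = 7334/26873

Verification (pi * P):
  2843/26873*1/10 + 5224/26873*1/5 + 5339/26873*1/10 + 6133/26873*1/10 + 7334/26873*1/20 = 2843/26873 = pi_0  (ok)
  2843/26873*1/10 + 5224/26873*1/4 + 5339/26873*1/20 + 6133/26873*1/4 + 7334/26873*1/4 = 5224/26873 = pi_1  (ok)
  2843/26873*1/5 + 5224/26873*1/10 + 5339/26873*1/5 + 6133/26873*1/10 + 7334/26873*7/20 = 5339/26873 = pi_2  (ok)
  2843/26873*1/10 + 5224/26873*1/4 + 5339/26873*9/20 + 6133/26873*1/20 + 7334/26873*1/4 = 6133/26873 = pi_3  (ok)
  2843/26873*1/2 + 5224/26873*1/5 + 5339/26873*1/5 + 6133/26873*1/2 + 7334/26873*1/10 = 7334/26873 = pi_4  (ok)

Answer: 2843/26873 5224/26873 5339/26873 6133/26873 7334/26873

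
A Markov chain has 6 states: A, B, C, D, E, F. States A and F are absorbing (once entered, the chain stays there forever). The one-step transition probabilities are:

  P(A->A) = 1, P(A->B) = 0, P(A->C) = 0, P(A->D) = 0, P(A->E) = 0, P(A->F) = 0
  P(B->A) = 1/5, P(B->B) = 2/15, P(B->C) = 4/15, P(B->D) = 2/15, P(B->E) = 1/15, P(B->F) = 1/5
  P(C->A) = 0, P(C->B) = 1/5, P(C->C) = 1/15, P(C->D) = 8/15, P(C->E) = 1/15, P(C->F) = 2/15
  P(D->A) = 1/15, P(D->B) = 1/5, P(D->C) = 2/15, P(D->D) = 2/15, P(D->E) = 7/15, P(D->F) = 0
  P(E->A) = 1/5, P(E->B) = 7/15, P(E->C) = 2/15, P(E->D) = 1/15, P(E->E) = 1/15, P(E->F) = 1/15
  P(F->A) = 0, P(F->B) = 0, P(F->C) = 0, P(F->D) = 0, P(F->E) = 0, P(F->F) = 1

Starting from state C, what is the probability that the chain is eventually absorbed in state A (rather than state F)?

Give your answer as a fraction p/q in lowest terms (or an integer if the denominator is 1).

Answer: 8543/17578

Derivation:
Let a_i = P(absorbed in A | start in state i).
Boundary conditions: a_A = 1, a_F = 0.
For each transient state i, a_i = sum_j P(i->j) * a_j:
  a_B = 1/5*a_A + 2/15*a_B + 4/15*a_C + 2/15*a_D + 1/15*a_E + 1/5*a_F
  a_C = 0*a_A + 1/5*a_B + 1/15*a_C + 8/15*a_D + 1/15*a_E + 2/15*a_F
  a_D = 1/15*a_A + 1/5*a_B + 2/15*a_C + 2/15*a_D + 7/15*a_E + 0*a_F
  a_E = 1/5*a_A + 7/15*a_B + 2/15*a_C + 1/15*a_D + 1/15*a_E + 1/15*a_F

Substituting a_A = 1 and a_F = 0, rearrange to (I - Q) a = r where r[i] = P(i -> A):
  [13/15, -4/15, -2/15, -1/15] . (a_B, a_C, a_D, a_E) = 1/5
  [-1/5, 14/15, -8/15, -1/15] . (a_B, a_C, a_D, a_E) = 0
  [-1/5, -2/15, 13/15, -7/15] . (a_B, a_C, a_D, a_E) = 1/15
  [-7/15, -2/15, -1/15, 14/15] . (a_B, a_C, a_D, a_E) = 1/5

Solving yields:
  a_B = 4527/8789
  a_C = 8543/17578
  a_D = 467/799
  a_E = 5124/8789

Starting state is C, so the absorption probability is a_C = 8543/17578.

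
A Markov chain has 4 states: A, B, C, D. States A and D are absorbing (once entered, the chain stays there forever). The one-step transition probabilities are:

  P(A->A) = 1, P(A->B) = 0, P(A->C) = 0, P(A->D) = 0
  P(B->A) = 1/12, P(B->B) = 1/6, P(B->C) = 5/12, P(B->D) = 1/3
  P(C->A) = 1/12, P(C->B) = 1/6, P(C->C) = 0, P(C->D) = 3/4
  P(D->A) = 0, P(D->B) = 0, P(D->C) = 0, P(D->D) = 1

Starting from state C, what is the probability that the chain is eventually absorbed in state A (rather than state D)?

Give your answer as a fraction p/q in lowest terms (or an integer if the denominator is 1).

Answer: 6/55

Derivation:
Let a_i = P(absorbed in A | start in state i).
Boundary conditions: a_A = 1, a_D = 0.
For each transient state i, a_i = sum_j P(i->j) * a_j:
  a_B = 1/12*a_A + 1/6*a_B + 5/12*a_C + 1/3*a_D
  a_C = 1/12*a_A + 1/6*a_B + 0*a_C + 3/4*a_D

Substituting a_A = 1 and a_D = 0, rearrange to (I - Q) a = r where r[i] = P(i -> A):
  [5/6, -5/12] . (a_B, a_C) = 1/12
  [-1/6, 1] . (a_B, a_C) = 1/12

Solving yields:
  a_B = 17/110
  a_C = 6/55

Starting state is C, so the absorption probability is a_C = 6/55.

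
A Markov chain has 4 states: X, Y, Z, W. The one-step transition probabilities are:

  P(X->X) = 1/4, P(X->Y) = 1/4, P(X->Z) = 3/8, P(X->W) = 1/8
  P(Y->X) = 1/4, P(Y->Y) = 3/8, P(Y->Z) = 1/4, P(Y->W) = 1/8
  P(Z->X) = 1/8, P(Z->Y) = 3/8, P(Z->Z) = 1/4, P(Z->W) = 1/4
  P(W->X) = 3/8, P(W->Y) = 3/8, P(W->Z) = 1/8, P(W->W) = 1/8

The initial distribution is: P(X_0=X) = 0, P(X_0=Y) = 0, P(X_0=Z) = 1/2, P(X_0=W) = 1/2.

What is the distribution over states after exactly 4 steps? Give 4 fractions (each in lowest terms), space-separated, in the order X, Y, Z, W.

Propagating the distribution step by step (d_{t+1} = d_t * P):
d_0 = (X=0, Y=0, Z=1/2, W=1/2)
  d_1[X] = 0*1/4 + 0*1/4 + 1/2*1/8 + 1/2*3/8 = 1/4
  d_1[Y] = 0*1/4 + 0*3/8 + 1/2*3/8 + 1/2*3/8 = 3/8
  d_1[Z] = 0*3/8 + 0*1/4 + 1/2*1/4 + 1/2*1/8 = 3/16
  d_1[W] = 0*1/8 + 0*1/8 + 1/2*1/4 + 1/2*1/8 = 3/16
d_1 = (X=1/4, Y=3/8, Z=3/16, W=3/16)
  d_2[X] = 1/4*1/4 + 3/8*1/4 + 3/16*1/8 + 3/16*3/8 = 1/4
  d_2[Y] = 1/4*1/4 + 3/8*3/8 + 3/16*3/8 + 3/16*3/8 = 11/32
  d_2[Z] = 1/4*3/8 + 3/8*1/4 + 3/16*1/4 + 3/16*1/8 = 33/128
  d_2[W] = 1/4*1/8 + 3/8*1/8 + 3/16*1/4 + 3/16*1/8 = 19/128
d_2 = (X=1/4, Y=11/32, Z=33/128, W=19/128)
  d_3[X] = 1/4*1/4 + 11/32*1/4 + 33/128*1/8 + 19/128*3/8 = 121/512
  d_3[Y] = 1/4*1/4 + 11/32*3/8 + 33/128*3/8 + 19/128*3/8 = 11/32
  d_3[Z] = 1/4*3/8 + 11/32*1/4 + 33/128*1/4 + 19/128*1/8 = 269/1024
  d_3[W] = 1/4*1/8 + 11/32*1/8 + 33/128*1/4 + 19/128*1/8 = 161/1024
d_3 = (X=121/512, Y=11/32, Z=269/1024, W=161/1024)
  d_4[X] = 121/512*1/4 + 11/32*1/4 + 269/1024*1/8 + 161/1024*3/8 = 485/2048
  d_4[Y] = 121/512*1/4 + 11/32*3/8 + 269/1024*3/8 + 161/1024*3/8 = 1415/4096
  d_4[Z] = 121/512*3/8 + 11/32*1/4 + 269/1024*1/4 + 161/1024*1/8 = 2129/8192
  d_4[W] = 121/512*1/8 + 11/32*1/8 + 269/1024*1/4 + 161/1024*1/8 = 1293/8192
d_4 = (X=485/2048, Y=1415/4096, Z=2129/8192, W=1293/8192)

Answer: 485/2048 1415/4096 2129/8192 1293/8192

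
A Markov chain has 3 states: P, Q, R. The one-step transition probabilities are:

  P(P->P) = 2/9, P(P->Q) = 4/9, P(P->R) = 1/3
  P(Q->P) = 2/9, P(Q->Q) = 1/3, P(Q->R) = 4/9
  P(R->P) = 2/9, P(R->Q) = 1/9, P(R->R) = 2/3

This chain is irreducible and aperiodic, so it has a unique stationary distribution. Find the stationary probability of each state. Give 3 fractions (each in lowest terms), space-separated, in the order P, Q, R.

Answer: 2/9 5/21 34/63

Derivation:
The stationary distribution satisfies pi = pi * P, i.e.:
  pi_P = 2/9*pi_P + 2/9*pi_Q + 2/9*pi_R
  pi_Q = 4/9*pi_P + 1/3*pi_Q + 1/9*pi_R
  pi_R = 1/3*pi_P + 4/9*pi_Q + 2/3*pi_R
with normalization: pi_P + pi_Q + pi_R = 1.

Using the first 2 balance equations plus normalization, the linear system A*pi = b is:
  [-7/9, 2/9, 2/9] . pi = 0
  [4/9, -2/3, 1/9] . pi = 0
  [1, 1, 1] . pi = 1

Solving yields:
  pi_P = 2/9
  pi_Q = 5/21
  pi_R = 34/63

Verification (pi * P):
  2/9*2/9 + 5/21*2/9 + 34/63*2/9 = 2/9 = pi_P  (ok)
  2/9*4/9 + 5/21*1/3 + 34/63*1/9 = 5/21 = pi_Q  (ok)
  2/9*1/3 + 5/21*4/9 + 34/63*2/3 = 34/63 = pi_R  (ok)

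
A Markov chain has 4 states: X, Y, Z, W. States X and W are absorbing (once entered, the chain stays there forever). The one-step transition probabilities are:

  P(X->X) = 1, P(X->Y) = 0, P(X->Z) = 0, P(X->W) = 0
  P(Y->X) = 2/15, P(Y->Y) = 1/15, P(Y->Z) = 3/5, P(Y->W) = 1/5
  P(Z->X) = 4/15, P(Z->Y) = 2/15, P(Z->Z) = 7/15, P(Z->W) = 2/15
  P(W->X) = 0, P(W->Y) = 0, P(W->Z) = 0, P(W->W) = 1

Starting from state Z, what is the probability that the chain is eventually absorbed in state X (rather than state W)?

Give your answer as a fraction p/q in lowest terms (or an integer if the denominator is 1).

Let a_i = P(absorbed in X | start in state i).
Boundary conditions: a_X = 1, a_W = 0.
For each transient state i, a_i = sum_j P(i->j) * a_j:
  a_Y = 2/15*a_X + 1/15*a_Y + 3/5*a_Z + 1/5*a_W
  a_Z = 4/15*a_X + 2/15*a_Y + 7/15*a_Z + 2/15*a_W

Substituting a_X = 1 and a_W = 0, rearrange to (I - Q) a = r where r[i] = P(i -> X):
  [14/15, -3/5] . (a_Y, a_Z) = 2/15
  [-2/15, 8/15] . (a_Y, a_Z) = 4/15

Solving yields:
  a_Y = 26/47
  a_Z = 30/47

Starting state is Z, so the absorption probability is a_Z = 30/47.

Answer: 30/47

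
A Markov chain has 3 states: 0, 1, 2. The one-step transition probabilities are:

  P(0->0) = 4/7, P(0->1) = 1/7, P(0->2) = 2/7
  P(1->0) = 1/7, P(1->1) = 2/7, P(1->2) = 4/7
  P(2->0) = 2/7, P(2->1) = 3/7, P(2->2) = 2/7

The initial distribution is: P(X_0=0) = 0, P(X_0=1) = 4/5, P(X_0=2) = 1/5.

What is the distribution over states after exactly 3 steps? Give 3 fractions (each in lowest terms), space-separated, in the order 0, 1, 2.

Propagating the distribution step by step (d_{t+1} = d_t * P):
d_0 = (0=0, 1=4/5, 2=1/5)
  d_1[0] = 0*4/7 + 4/5*1/7 + 1/5*2/7 = 6/35
  d_1[1] = 0*1/7 + 4/5*2/7 + 1/5*3/7 = 11/35
  d_1[2] = 0*2/7 + 4/5*4/7 + 1/5*2/7 = 18/35
d_1 = (0=6/35, 1=11/35, 2=18/35)
  d_2[0] = 6/35*4/7 + 11/35*1/7 + 18/35*2/7 = 71/245
  d_2[1] = 6/35*1/7 + 11/35*2/7 + 18/35*3/7 = 82/245
  d_2[2] = 6/35*2/7 + 11/35*4/7 + 18/35*2/7 = 92/245
d_2 = (0=71/245, 1=82/245, 2=92/245)
  d_3[0] = 71/245*4/7 + 82/245*1/7 + 92/245*2/7 = 110/343
  d_3[1] = 71/245*1/7 + 82/245*2/7 + 92/245*3/7 = 73/245
  d_3[2] = 71/245*2/7 + 82/245*4/7 + 92/245*2/7 = 654/1715
d_3 = (0=110/343, 1=73/245, 2=654/1715)

Answer: 110/343 73/245 654/1715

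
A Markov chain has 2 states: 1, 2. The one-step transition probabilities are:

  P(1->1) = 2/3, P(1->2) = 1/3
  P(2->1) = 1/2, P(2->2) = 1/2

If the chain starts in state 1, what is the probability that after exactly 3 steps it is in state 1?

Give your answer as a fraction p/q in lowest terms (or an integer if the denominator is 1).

Computing P^3 by repeated multiplication:
P^1 =
  1: [2/3, 1/3]
  2: [1/2, 1/2]
P^2 =
  1: [11/18, 7/18]
  2: [7/12, 5/12]
P^3 =
  1: [65/108, 43/108]
  2: [43/72, 29/72]

(P^3)[1 -> 1] = 65/108

Answer: 65/108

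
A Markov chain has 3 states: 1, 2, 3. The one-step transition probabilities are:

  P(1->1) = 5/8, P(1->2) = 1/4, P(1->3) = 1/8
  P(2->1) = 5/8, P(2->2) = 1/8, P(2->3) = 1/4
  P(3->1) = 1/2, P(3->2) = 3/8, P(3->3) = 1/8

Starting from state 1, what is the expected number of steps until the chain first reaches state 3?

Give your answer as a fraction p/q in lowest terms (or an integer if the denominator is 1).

Let h_i = expected steps to first reach 3 from state i.
Boundary: h_3 = 0.
First-step equations for the other states:
  h_1 = 1 + 5/8*h_1 + 1/4*h_2 + 1/8*h_3
  h_2 = 1 + 5/8*h_1 + 1/8*h_2 + 1/4*h_3

Substituting h_3 = 0 and rearranging gives the linear system (I - Q) h = 1:
  [3/8, -1/4] . (h_1, h_2) = 1
  [-5/8, 7/8] . (h_1, h_2) = 1

Solving yields:
  h_1 = 72/11
  h_2 = 64/11

Starting state is 1, so the expected hitting time is h_1 = 72/11.

Answer: 72/11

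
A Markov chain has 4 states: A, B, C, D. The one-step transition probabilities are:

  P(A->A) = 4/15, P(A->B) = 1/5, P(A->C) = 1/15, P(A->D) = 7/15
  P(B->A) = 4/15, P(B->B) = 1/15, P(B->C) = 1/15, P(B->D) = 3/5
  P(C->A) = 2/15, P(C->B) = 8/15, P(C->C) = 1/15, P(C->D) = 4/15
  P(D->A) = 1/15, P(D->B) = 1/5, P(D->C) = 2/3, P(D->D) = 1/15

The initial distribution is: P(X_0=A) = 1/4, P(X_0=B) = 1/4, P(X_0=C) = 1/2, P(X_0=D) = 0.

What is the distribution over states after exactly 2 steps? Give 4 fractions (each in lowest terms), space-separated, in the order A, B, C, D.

Answer: 8/45 8/45 23/75 76/225

Derivation:
Propagating the distribution step by step (d_{t+1} = d_t * P):
d_0 = (A=1/4, B=1/4, C=1/2, D=0)
  d_1[A] = 1/4*4/15 + 1/4*4/15 + 1/2*2/15 + 0*1/15 = 1/5
  d_1[B] = 1/4*1/5 + 1/4*1/15 + 1/2*8/15 + 0*1/5 = 1/3
  d_1[C] = 1/4*1/15 + 1/4*1/15 + 1/2*1/15 + 0*2/3 = 1/15
  d_1[D] = 1/4*7/15 + 1/4*3/5 + 1/2*4/15 + 0*1/15 = 2/5
d_1 = (A=1/5, B=1/3, C=1/15, D=2/5)
  d_2[A] = 1/5*4/15 + 1/3*4/15 + 1/15*2/15 + 2/5*1/15 = 8/45
  d_2[B] = 1/5*1/5 + 1/3*1/15 + 1/15*8/15 + 2/5*1/5 = 8/45
  d_2[C] = 1/5*1/15 + 1/3*1/15 + 1/15*1/15 + 2/5*2/3 = 23/75
  d_2[D] = 1/5*7/15 + 1/3*3/5 + 1/15*4/15 + 2/5*1/15 = 76/225
d_2 = (A=8/45, B=8/45, C=23/75, D=76/225)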